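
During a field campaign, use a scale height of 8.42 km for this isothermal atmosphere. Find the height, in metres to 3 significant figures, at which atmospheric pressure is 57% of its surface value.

Set P/P₀ = exp(−z/H) = 0.57, so z = −H ln(0.57).
−ln(0.57) = 0.56212; z = 8420.0 × 0.56212 = 4733.1 m.

z ≈ 4730 m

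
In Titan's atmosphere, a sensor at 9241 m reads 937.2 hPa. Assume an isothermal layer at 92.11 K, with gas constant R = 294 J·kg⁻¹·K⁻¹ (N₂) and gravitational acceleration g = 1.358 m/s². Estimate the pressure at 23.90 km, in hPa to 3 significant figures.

P ≈ 449 hPa

Scale height: H = RT/g = 294 × 92.11 / 1.358 = 19941 m.
Between two levels, P₂ = P₁ exp(−Δz/H) with Δz = z₂ − z₁.
Δz = 23900 − 9241.0 = 14659 m; Δz/H = 14659/19941 = 0.73512.
P₂ = 937.2 × exp(−0.73512) = 937.2 × 0.47945 = 449.34 hPa.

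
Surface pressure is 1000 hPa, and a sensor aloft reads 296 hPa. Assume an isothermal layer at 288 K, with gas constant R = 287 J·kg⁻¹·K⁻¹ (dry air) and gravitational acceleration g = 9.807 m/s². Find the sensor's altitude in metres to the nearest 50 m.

z ≈ 10250 m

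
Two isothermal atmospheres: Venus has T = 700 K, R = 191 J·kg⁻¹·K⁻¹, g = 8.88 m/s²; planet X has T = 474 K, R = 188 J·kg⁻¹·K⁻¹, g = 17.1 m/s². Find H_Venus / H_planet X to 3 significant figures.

H = RT/g for each body.
H_Venus = 191 × 700 / 8.88 = 15056 m.
H_planet X = 188 × 474 / 17.1 = 5211.2 m.
H_Venus/H_planet X = 15056/5211.2 = 2.8892.

H_Venus/H_planet X ≈ 2.89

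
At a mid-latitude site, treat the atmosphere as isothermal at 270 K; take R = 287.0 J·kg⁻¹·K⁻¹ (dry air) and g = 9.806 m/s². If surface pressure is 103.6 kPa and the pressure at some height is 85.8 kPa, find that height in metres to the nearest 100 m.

Scale height: H = RT/g = 287.0 × 270 / 9.806 = 7902.3 m.
Invert the barometric formula: z = H ln(P₀/P).
P₀/P = 103.6/85.8 = 1.2075; ln(1.2075) = 0.18855.
z = 7902.3 × 0.18855 = 1490.0 m.

z ≈ 1500 m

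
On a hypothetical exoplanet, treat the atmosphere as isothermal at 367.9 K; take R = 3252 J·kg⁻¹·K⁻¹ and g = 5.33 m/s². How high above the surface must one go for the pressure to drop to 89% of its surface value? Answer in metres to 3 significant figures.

Scale height: H = RT/g = 3252 × 367.9 / 5.33 = 224470 m.
Set P/P₀ = exp(−z/H) = 0.89, so z = −H ln(0.89).
−ln(0.89) = 0.11653; z = 224470 × 0.11653 = 26157 m.

z ≈ 26200 m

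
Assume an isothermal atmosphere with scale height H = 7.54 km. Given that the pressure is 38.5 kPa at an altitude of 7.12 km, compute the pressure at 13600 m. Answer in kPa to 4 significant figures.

P ≈ 16.30 kPa

Between two levels, P₂ = P₁ exp(−Δz/H) with Δz = z₂ − z₁.
Δz = 13600 − 7120.0 = 6480.0 m; Δz/H = 6480.0/7540.0 = 0.85942.
P₂ = 38.5 × exp(−0.85942) = 38.5 × 0.42341 = 16.301 kPa.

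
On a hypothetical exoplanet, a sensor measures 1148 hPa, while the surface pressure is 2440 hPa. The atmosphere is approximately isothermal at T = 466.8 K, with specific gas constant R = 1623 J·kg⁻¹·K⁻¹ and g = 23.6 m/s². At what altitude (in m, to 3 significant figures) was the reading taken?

Scale height: H = RT/g = 1623 × 466.8 / 23.6 = 32102 m.
Invert the barometric formula: z = H ln(P₀/P).
P₀/P = 2440/1148 = 2.1254; ln(2.1254) = 0.75396.
z = 32102 × 0.75396 = 24204 m.

z ≈ 24200 m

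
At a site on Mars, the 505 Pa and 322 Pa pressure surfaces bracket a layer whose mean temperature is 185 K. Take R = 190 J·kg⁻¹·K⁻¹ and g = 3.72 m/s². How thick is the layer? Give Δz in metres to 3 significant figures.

Δz ≈ 4250 m

Hypsometric equation: Δz = (R T̄/g) ln(P₁/P₂).
R T̄/g = 190 × 185 / 3.72 = 9448.9 m.
ln(505/322) = ln(1.5683) = 0.44999.
Δz = 9448.9 × 0.44999 = 4251.9 m.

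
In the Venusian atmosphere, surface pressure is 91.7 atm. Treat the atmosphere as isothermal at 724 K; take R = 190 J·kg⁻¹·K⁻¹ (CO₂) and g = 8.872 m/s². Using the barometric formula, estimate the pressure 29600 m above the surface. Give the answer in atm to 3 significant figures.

Scale height: H = RT/g = 190 × 724 / 8.872 = 15505 m.
Barometric formula: P = P₀ exp(−z/H).
z/H = 29600/15505 = 1.9091; exp(−1.9091) = 0.14821.
P = 91.7 × 0.14821 = 13.591 atm.

P ≈ 13.6 atm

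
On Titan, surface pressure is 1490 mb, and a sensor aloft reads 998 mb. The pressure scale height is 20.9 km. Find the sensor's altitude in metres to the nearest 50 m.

Invert the barometric formula: z = H ln(P₀/P).
P₀/P = 1490/998 = 1.4930; ln(1.4930) = 0.40079.
z = 20900 × 0.40079 = 8376.5 m.

z ≈ 8400 m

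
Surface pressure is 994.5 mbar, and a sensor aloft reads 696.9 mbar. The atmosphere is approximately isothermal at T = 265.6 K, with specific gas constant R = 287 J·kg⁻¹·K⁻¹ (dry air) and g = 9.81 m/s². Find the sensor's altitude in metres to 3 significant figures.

Scale height: H = RT/g = 287 × 265.6 / 9.81 = 7770.4 m.
Invert the barometric formula: z = H ln(P₀/P).
P₀/P = 994.5/696.9 = 1.4270; ln(1.4270) = 0.35557.
z = 7770.4 × 0.35557 = 2762.9 m.

z ≈ 2760 m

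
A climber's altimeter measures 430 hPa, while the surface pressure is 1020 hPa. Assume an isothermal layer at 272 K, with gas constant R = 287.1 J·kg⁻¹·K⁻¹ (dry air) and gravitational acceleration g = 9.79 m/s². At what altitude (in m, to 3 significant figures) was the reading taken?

z ≈ 6890 m

Scale height: H = RT/g = 287.1 × 272 / 9.79 = 7976.6 m.
Invert the barometric formula: z = H ln(P₀/P).
P₀/P = 1020/430 = 2.3721; ln(2.3721) = 0.86378.
z = 7976.6 × 0.86378 = 6890.0 m.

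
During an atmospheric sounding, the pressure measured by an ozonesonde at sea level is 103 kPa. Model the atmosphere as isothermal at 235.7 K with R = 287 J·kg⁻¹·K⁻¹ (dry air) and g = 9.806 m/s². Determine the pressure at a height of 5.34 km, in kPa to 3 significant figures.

P ≈ 47.5 kPa

Scale height: H = RT/g = 287 × 235.7 / 9.806 = 6898.4 m.
Barometric formula: P = P₀ exp(−z/H).
z/H = 5340.0/6898.4 = 0.77409; exp(−0.77409) = 0.46112.
P = 103 × 0.46112 = 47.495 kPa.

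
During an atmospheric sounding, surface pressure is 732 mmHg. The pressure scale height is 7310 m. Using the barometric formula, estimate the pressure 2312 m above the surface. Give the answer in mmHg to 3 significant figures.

Barometric formula: P = P₀ exp(−z/H).
z/H = 2312.0/7310.0 = 0.31628; exp(−0.31628) = 0.72886.
P = 732 × 0.72886 = 533.53 mmHg.

P ≈ 534 mmHg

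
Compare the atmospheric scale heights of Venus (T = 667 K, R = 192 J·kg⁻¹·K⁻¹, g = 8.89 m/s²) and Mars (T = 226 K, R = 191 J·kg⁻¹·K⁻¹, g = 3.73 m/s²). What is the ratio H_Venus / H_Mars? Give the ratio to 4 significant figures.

H = RT/g for each body.
H_Venus = 192 × 667 / 8.89 = 14405 m.
H_Mars = 191 × 226 / 3.73 = 11573 m.
H_Venus/H_Mars = 14405/11573 = 1.2447.

H_Venus/H_Mars ≈ 1.245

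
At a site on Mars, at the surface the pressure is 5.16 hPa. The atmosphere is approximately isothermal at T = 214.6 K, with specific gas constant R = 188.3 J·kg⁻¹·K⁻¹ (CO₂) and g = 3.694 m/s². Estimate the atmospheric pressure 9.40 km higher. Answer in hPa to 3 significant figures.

Scale height: H = RT/g = 188.3 × 214.6 / 3.694 = 10939 m.
Barometric formula: P = P₀ exp(−z/H).
z/H = 9400.0/10939 = 0.85931; exp(−0.85931) = 0.42345.
P = 5.16 × 0.42345 = 2.1850 hPa.

P ≈ 2.19 hPa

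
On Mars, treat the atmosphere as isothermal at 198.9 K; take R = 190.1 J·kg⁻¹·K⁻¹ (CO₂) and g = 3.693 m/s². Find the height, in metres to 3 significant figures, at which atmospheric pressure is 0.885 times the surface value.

Scale height: H = RT/g = 190.1 × 198.9 / 3.693 = 10239 m.
Set P/P₀ = exp(−z/H) = 0.885, so z = −H ln(0.885).
−ln(0.885) = 0.12217; z = 10239 × 0.12217 = 1250.9 m.

z ≈ 1250 m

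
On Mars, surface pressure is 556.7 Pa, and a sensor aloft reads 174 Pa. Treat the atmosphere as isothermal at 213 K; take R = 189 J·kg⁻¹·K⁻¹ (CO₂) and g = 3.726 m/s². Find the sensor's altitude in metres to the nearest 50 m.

Scale height: H = RT/g = 189 × 213 / 3.726 = 10804 m.
Invert the barometric formula: z = H ln(P₀/P).
P₀/P = 556.7/174 = 3.1994; ln(3.1994) = 1.1630.
z = 10804 × 1.1630 = 12565 m.

z ≈ 12550 m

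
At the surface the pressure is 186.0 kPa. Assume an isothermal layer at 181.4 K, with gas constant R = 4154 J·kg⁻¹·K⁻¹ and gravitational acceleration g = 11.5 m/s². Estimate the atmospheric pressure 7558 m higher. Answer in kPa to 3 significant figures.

Scale height: H = RT/g = 4154 × 181.4 / 11.5 = 65525 m.
Barometric formula: P = P₀ exp(−z/H).
z/H = 7558.0/65525 = 0.11535; exp(−0.11535) = 0.89105.
P = 186.0 × 0.89105 = 165.74 kPa.

P ≈ 166 kPa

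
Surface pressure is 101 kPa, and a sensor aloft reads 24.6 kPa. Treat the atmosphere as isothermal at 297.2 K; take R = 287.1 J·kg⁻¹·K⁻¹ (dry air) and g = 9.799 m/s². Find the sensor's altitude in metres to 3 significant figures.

z ≈ 12300 m

Scale height: H = RT/g = 287.1 × 297.2 / 9.799 = 8707.6 m.
Invert the barometric formula: z = H ln(P₀/P).
P₀/P = 101/24.6 = 4.1057; ln(4.1057) = 1.4124.
z = 8707.6 × 1.4124 = 12299 m.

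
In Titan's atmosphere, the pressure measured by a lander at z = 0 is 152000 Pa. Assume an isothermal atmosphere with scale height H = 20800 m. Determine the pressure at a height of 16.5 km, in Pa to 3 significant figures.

P ≈ 68800 Pa

Barometric formula: P = P₀ exp(−z/H).
z/H = 16500/20800 = 0.79327; exp(−0.79327) = 0.45236.
P = 152000 × 0.45236 = 68759 Pa.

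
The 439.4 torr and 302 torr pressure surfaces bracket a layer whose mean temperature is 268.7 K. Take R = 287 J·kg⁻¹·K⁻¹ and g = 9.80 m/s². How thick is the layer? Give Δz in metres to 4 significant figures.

Δz ≈ 2951 m

Hypsometric equation: Δz = (R T̄/g) ln(P₁/P₂).
R T̄/g = 287 × 268.7 / 9.80 = 7869.1 m.
ln(439.4/302) = ln(1.4550) = 0.37501.
Δz = 7869.1 × 0.37501 = 2951.0 m.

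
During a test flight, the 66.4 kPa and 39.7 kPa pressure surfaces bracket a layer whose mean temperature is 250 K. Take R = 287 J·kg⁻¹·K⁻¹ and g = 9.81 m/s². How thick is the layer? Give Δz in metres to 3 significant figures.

Hypsometric equation: Δz = (R T̄/g) ln(P₁/P₂).
R T̄/g = 287 × 250 / 9.81 = 7314.0 m.
ln(66.4/39.7) = ln(1.6725) = 0.51432.
Δz = 7314.0 × 0.51432 = 3761.7 m.

Δz ≈ 3760 m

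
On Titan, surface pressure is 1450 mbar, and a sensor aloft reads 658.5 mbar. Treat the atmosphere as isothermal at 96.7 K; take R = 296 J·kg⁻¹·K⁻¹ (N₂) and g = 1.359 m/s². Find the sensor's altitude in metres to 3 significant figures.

Scale height: H = RT/g = 296 × 96.7 / 1.359 = 21062 m.
Invert the barometric formula: z = H ln(P₀/P).
P₀/P = 1450/658.5 = 2.2020; ln(2.2020) = 0.78937.
z = 21062 × 0.78937 = 16626 m.

z ≈ 16600 m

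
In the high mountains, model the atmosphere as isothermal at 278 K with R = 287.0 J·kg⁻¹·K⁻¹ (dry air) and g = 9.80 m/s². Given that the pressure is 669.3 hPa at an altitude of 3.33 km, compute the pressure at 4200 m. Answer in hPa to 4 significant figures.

Scale height: H = RT/g = 287.0 × 278 / 9.80 = 8141.4 m.
Between two levels, P₂ = P₁ exp(−Δz/H) with Δz = z₂ − z₁.
Δz = 4200.0 − 3330.0 = 870.00 m; Δz/H = 870.00/8141.4 = 0.10686.
P₂ = 669.3 × exp(−0.10686) = 669.3 × 0.89865 = 601.47 hPa.

P ≈ 601.5 hPa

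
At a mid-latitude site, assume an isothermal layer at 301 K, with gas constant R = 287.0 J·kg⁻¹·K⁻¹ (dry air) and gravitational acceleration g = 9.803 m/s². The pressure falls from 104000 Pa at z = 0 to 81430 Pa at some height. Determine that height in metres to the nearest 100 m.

Scale height: H = RT/g = 287.0 × 301 / 9.803 = 8812.3 m.
Invert the barometric formula: z = H ln(P₀/P).
P₀/P = 104000/81430 = 1.2772; ln(1.2772) = 0.24467.
z = 8812.3 × 0.24467 = 2156.1 m.

z ≈ 2200 m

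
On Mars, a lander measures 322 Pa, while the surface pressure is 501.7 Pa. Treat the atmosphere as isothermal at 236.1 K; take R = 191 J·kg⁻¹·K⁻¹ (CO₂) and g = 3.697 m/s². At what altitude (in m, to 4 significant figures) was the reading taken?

z ≈ 5409 m

Scale height: H = RT/g = 191 × 236.1 / 3.697 = 12198 m.
Invert the barometric formula: z = H ln(P₀/P).
P₀/P = 501.7/322 = 1.5581; ln(1.5581) = 0.44347.
z = 12198 × 0.44347 = 5409.4 m.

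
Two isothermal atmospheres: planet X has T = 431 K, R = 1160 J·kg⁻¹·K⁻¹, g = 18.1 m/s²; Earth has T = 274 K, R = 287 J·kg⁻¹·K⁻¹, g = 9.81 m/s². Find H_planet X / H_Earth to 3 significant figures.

H = RT/g for each body.
H_planet X = 1160 × 431 / 18.1 = 27622 m.
H_Earth = 287 × 274 / 9.81 = 8016.1 m.
H_planet X/H_Earth = 27622/8016.1 = 3.4458.

H_planet X/H_Earth ≈ 3.45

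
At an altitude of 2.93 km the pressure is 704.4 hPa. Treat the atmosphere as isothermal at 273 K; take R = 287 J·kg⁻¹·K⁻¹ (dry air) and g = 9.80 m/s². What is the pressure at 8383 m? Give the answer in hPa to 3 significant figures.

P ≈ 356 hPa

Scale height: H = RT/g = 287 × 273 / 9.80 = 7995.0 m.
Between two levels, P₂ = P₁ exp(−Δz/H) with Δz = z₂ − z₁.
Δz = 8383.0 − 2930.0 = 5453.0 m; Δz/H = 5453.0/7995.0 = 0.68205.
P₂ = 704.4 × exp(−0.68205) = 704.4 × 0.50558 = 356.13 hPa.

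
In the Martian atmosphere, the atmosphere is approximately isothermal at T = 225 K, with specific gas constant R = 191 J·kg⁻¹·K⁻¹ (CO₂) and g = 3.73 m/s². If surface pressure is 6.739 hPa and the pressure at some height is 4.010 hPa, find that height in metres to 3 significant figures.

z ≈ 5980 m

Scale height: H = RT/g = 191 × 225 / 3.73 = 11521 m.
Invert the barometric formula: z = H ln(P₀/P).
P₀/P = 6.739/4.010 = 1.6805; ln(1.6805) = 0.51909.
z = 11521 × 0.51909 = 5980.4 m.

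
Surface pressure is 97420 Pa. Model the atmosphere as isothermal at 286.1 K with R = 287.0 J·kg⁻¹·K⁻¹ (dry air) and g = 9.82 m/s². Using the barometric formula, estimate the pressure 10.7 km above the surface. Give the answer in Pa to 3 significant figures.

Scale height: H = RT/g = 287.0 × 286.1 / 9.82 = 8361.6 m.
Barometric formula: P = P₀ exp(−z/H).
z/H = 10700/8361.6 = 1.2797; exp(−1.2797) = 0.27812.
P = 97420 × 0.27812 = 27094 Pa.

P ≈ 27100 Pa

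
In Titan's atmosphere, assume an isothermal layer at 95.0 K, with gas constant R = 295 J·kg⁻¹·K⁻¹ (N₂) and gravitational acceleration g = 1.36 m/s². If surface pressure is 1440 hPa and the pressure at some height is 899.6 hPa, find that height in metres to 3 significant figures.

Scale height: H = RT/g = 295 × 95.0 / 1.36 = 20607 m.
Invert the barometric formula: z = H ln(P₀/P).
P₀/P = 1440/899.6 = 1.6007; ln(1.6007) = 0.47044.
z = 20607 × 0.47044 = 9694.4 m.

z ≈ 9690 m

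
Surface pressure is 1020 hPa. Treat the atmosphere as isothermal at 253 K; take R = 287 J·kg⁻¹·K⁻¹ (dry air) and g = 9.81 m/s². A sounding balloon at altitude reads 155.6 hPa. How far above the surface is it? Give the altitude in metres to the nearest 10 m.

Scale height: H = RT/g = 287 × 253 / 9.81 = 7401.7 m.
Invert the barometric formula: z = H ln(P₀/P).
P₀/P = 1020/155.6 = 6.5553; ln(6.5553) = 1.8803.
z = 7401.7 × 1.8803 = 13917 m.

z ≈ 13920 m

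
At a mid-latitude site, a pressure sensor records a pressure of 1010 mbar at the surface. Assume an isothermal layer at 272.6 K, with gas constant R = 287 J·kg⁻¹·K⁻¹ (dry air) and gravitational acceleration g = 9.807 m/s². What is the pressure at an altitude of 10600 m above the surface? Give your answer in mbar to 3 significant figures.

Scale height: H = RT/g = 287 × 272.6 / 9.807 = 7977.6 m.
Barometric formula: P = P₀ exp(−z/H).
z/H = 10600/7977.6 = 1.3287; exp(−1.3287) = 0.26482.
P = 1010 × 0.26482 = 267.47 mbar.

P ≈ 267 mbar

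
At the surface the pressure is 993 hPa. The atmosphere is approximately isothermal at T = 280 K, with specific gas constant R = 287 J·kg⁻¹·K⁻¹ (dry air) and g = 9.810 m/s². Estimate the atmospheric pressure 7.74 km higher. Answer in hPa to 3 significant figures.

Scale height: H = RT/g = 287 × 280 / 9.810 = 8191.6 m.
Barometric formula: P = P₀ exp(−z/H).
z/H = 7740.0/8191.6 = 0.94487; exp(−0.94487) = 0.38873.
P = 993 × 0.38873 = 386.01 hPa.

P ≈ 386 hPa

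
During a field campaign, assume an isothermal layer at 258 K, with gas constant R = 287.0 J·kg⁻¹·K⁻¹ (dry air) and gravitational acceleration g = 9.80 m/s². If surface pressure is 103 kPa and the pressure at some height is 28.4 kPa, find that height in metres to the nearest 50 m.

Scale height: H = RT/g = 287.0 × 258 / 9.80 = 7555.7 m.
Invert the barometric formula: z = H ln(P₀/P).
P₀/P = 103/28.4 = 3.6268; ln(3.6268) = 1.2884.
z = 7555.7 × 1.2884 = 9734.8 m.

z ≈ 9750 m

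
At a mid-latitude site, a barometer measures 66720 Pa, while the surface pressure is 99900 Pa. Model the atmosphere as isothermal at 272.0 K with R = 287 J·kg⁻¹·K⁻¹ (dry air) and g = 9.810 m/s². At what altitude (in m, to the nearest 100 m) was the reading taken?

z ≈ 3200 m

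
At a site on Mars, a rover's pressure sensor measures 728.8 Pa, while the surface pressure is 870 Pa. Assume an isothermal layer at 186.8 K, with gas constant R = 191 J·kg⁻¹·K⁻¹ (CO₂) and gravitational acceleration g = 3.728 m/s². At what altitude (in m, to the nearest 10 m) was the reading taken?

z ≈ 1690 m

Scale height: H = RT/g = 191 × 186.8 / 3.728 = 9570.5 m.
Invert the barometric formula: z = H ln(P₀/P).
P₀/P = 870/728.8 = 1.1937; ln(1.1937) = 0.17706.
z = 9570.5 × 0.17706 = 1694.6 m.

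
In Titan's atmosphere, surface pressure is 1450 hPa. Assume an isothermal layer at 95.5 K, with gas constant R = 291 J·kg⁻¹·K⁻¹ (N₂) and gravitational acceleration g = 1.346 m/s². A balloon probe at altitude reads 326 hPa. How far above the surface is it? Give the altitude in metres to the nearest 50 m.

Scale height: H = RT/g = 291 × 95.5 / 1.346 = 20647 m.
Invert the barometric formula: z = H ln(P₀/P).
P₀/P = 1450/326 = 4.4479; ln(4.4479) = 1.4924.
z = 20647 × 1.4924 = 30814 m.

z ≈ 30800 m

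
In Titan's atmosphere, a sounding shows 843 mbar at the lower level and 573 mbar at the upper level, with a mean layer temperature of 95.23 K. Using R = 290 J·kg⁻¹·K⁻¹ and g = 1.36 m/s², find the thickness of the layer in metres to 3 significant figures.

Δz ≈ 7840 m

Hypsometric equation: Δz = (R T̄/g) ln(P₁/P₂).
R T̄/g = 290 × 95.23 / 1.36 = 20306 m.
ln(843/573) = ln(1.4712) = 0.38608.
Δz = 20306 × 0.38608 = 7839.7 m.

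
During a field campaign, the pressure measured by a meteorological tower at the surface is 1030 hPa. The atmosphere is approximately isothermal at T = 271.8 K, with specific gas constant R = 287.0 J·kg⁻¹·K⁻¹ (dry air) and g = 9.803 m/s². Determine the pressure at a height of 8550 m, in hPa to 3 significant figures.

P ≈ 352 hPa

Scale height: H = RT/g = 287.0 × 271.8 / 9.803 = 7957.4 m.
Barometric formula: P = P₀ exp(−z/H).
z/H = 8550.0/7957.4 = 1.0745; exp(−1.0745) = 0.34147.
P = 1030 × 0.34147 = 351.71 hPa.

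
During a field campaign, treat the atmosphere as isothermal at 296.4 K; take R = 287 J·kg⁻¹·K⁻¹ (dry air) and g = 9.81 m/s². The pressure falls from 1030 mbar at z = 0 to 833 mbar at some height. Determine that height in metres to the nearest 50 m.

Scale height: H = RT/g = 287 × 296.4 / 9.81 = 8671.4 m.
Invert the barometric formula: z = H ln(P₀/P).
P₀/P = 1030/833 = 1.2365; ln(1.2365) = 0.21228.
z = 8671.4 × 0.21228 = 1840.8 m.

z ≈ 1850 m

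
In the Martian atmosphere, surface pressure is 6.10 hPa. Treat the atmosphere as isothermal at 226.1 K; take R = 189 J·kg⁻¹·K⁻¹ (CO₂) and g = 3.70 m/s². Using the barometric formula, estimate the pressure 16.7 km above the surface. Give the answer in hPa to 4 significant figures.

P ≈ 1.437 hPa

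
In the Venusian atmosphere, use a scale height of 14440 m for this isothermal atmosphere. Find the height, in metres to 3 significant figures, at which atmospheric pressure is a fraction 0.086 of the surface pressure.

z ≈ 35400 m

Set P/P₀ = exp(−z/H) = 0.086, so z = −H ln(0.086).
−ln(0.086) = 2.4534; z = 14440 × 2.4534 = 35427 m.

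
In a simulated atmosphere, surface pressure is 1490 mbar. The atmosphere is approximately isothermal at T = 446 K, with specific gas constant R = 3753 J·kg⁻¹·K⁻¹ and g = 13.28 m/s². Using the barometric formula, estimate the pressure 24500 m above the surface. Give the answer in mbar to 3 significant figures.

P ≈ 1230 mbar

Scale height: H = RT/g = 3753 × 446 / 13.28 = 126040 m.
Barometric formula: P = P₀ exp(−z/H).
z/H = 24500/126040 = 0.19438; exp(−0.19438) = 0.82334.
P = 1490 × 0.82334 = 1226.8 mbar.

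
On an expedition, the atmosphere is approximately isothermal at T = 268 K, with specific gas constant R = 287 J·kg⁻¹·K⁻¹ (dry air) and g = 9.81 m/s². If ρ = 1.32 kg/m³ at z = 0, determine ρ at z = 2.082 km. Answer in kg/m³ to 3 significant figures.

Scale height: H = RT/g = 287 × 268 / 9.81 = 7840.6 m.
In an isothermal atmosphere, density decays like pressure: ρ = ρ₀ exp(−z/H).
z/H = 2082.0/7840.6 = 0.26554; exp(−0.26554) = 0.76679.
ρ = 1.32 × 0.76679 = 1.0122 kg/m³.

ρ ≈ 1.01 kg/m³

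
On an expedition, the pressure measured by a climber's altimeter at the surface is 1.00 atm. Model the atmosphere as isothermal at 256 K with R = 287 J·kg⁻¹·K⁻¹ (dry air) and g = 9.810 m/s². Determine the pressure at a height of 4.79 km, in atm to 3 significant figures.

P ≈ 0.528 atm

Scale height: H = RT/g = 287 × 256 / 9.810 = 7489.5 m.
Barometric formula: P = P₀ exp(−z/H).
z/H = 4790.0/7489.5 = 0.63956; exp(−0.63956) = 0.52752.
P = 1.00 × 0.52752 = 0.52752 atm.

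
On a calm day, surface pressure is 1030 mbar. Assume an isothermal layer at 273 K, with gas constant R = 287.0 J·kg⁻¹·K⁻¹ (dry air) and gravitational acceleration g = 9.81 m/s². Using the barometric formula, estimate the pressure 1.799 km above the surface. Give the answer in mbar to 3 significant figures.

Scale height: H = RT/g = 287.0 × 273 / 9.81 = 7986.9 m.
Barometric formula: P = P₀ exp(−z/H).
z/H = 1799.0/7986.9 = 0.22524; exp(−0.22524) = 0.79832.
P = 1030 × 0.79832 = 822.27 mbar.

P ≈ 822 mbar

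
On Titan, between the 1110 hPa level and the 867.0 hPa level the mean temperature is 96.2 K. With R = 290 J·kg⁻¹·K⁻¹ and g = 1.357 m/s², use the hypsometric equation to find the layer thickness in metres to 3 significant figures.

Hypsometric equation: Δz = (R T̄/g) ln(P₁/P₂).
R T̄/g = 290 × 96.2 / 1.357 = 20559 m.
ln(1110/867.0) = ln(1.2803) = 0.24709.
Δz = 20559 × 0.24709 = 5079.9 m.

Δz ≈ 5080 m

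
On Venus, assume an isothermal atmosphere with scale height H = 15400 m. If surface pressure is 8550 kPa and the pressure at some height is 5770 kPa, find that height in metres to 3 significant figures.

Invert the barometric formula: z = H ln(P₀/P).
P₀/P = 8550/5770 = 1.4818; ln(1.4818) = 0.39326.
z = 15400 × 0.39326 = 6056.2 m.

z ≈ 6060 m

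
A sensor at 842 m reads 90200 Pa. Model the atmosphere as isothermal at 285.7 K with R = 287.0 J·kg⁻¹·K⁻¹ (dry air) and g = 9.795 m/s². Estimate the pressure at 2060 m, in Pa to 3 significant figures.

Scale height: H = RT/g = 287.0 × 285.7 / 9.795 = 8371.2 m.
Between two levels, P₂ = P₁ exp(−Δz/H) with Δz = z₂ − z₁.
Δz = 2060.0 − 842.00 = 1218.0 m; Δz/H = 1218.0/8371.2 = 0.14550.
P₂ = 90200 × exp(−0.14550) = 90200 × 0.86459 = 77986 Pa.

P ≈ 78000 Pa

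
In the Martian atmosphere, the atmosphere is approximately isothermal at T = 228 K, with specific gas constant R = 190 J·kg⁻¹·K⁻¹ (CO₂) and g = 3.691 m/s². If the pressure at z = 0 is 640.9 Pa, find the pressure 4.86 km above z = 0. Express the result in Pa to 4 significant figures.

P ≈ 423.6 Pa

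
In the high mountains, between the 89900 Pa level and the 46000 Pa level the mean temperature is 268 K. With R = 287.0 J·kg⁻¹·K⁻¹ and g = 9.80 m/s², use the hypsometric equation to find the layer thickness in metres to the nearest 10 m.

Δz ≈ 5260 m

Hypsometric equation: Δz = (R T̄/g) ln(P₁/P₂).
R T̄/g = 287.0 × 268 / 9.80 = 7848.6 m.
ln(89900/46000) = ln(1.9543) = 0.67003.
Δz = 7848.6 × 0.67003 = 5258.8 m.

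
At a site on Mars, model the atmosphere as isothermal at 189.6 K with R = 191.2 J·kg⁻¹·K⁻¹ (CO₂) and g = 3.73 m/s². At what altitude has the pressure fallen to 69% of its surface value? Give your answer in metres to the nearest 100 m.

Scale height: H = RT/g = 191.2 × 189.6 / 3.73 = 9718.9 m.
Set P/P₀ = exp(−z/H) = 0.69, so z = −H ln(0.69).
−ln(0.69) = 0.37106; z = 9718.9 × 0.37106 = 3606.3 m.

z ≈ 3600 m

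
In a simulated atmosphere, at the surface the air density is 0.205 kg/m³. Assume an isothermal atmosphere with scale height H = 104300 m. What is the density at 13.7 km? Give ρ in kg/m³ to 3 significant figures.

In an isothermal atmosphere, density decays like pressure: ρ = ρ₀ exp(−z/H).
z/H = 13700/104300 = 0.13135; exp(−0.13135) = 0.87691.
ρ = 0.205 × 0.87691 = 0.17977 kg/m³.

ρ ≈ 0.180 kg/m³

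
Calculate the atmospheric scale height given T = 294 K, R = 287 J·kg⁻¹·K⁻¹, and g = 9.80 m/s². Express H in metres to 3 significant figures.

H ≈ 8610 m

The scale height of an isothermal atmosphere is H = RT/g.
H = 287 × 294 / 9.80 = 84378/9.80 = 8610.0 m.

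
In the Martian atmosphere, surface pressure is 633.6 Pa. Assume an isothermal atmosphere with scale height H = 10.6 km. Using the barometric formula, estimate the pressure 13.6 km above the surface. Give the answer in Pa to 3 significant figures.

P ≈ 176 Pa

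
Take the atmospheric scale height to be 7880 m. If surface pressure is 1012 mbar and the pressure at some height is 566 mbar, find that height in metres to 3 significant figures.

z ≈ 4580 m

Invert the barometric formula: z = H ln(P₀/P).
P₀/P = 1012/566 = 1.7880; ln(1.7880) = 0.58110.
z = 7880.0 × 0.58110 = 4579.1 m.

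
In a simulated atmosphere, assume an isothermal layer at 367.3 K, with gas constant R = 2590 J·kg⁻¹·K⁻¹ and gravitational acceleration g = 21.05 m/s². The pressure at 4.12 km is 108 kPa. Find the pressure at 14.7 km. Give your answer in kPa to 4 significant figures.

Scale height: H = RT/g = 2590 × 367.3 / 21.05 = 45193 m.
Between two levels, P₂ = P₁ exp(−Δz/H) with Δz = z₂ − z₁.
Δz = 14700 − 4120.0 = 10580 m; Δz/H = 10580/45193 = 0.23411.
P₂ = 108 × exp(−0.23411) = 108 × 0.79127 = 85.457 kPa.

P ≈ 85.46 kPa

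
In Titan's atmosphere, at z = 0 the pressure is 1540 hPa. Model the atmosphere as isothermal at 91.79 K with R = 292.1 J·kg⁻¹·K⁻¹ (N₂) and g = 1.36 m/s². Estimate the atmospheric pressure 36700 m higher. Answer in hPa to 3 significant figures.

Scale height: H = RT/g = 292.1 × 91.79 / 1.36 = 19715 m.
Barometric formula: P = P₀ exp(−z/H).
z/H = 36700/19715 = 1.8615; exp(−1.8615) = 0.15544.
P = 1540 × 0.15544 = 239.38 hPa.

P ≈ 239 hPa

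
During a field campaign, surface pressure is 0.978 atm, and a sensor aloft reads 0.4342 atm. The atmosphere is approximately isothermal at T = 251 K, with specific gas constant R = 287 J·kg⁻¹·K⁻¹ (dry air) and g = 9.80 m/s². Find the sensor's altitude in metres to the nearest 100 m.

Scale height: H = RT/g = 287 × 251 / 9.80 = 7350.7 m.
Invert the barometric formula: z = H ln(P₀/P).
P₀/P = 0.978/0.4342 = 2.2524; ln(2.2524) = 0.81200.
z = 7350.7 × 0.81200 = 5968.8 m.

z ≈ 6000 m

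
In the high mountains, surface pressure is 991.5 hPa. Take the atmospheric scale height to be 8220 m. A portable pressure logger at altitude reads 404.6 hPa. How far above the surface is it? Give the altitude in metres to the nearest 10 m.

Invert the barometric formula: z = H ln(P₀/P).
P₀/P = 991.5/404.6 = 2.4506; ln(2.4506) = 0.89633.
z = 8220.0 × 0.89633 = 7367.8 m.

z ≈ 7370 m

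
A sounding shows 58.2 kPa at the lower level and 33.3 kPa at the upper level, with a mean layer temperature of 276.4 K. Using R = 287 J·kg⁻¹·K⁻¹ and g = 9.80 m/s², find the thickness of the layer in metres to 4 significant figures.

Δz ≈ 4519 m

Hypsometric equation: Δz = (R T̄/g) ln(P₁/P₂).
R T̄/g = 287 × 276.4 / 9.80 = 8094.6 m.
ln(58.2/33.3) = ln(1.7477) = 0.55830.
Δz = 8094.6 × 0.55830 = 4519.2 m.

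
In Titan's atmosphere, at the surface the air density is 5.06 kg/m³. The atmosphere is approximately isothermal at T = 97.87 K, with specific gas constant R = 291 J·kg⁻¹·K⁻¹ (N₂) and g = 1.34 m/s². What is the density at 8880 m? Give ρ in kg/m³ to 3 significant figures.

ρ ≈ 3.33 kg/m³

Scale height: H = RT/g = 291 × 97.87 / 1.34 = 21254 m.
In an isothermal atmosphere, density decays like pressure: ρ = ρ₀ exp(−z/H).
z/H = 8880.0/21254 = 0.41780; exp(−0.41780) = 0.65849.
ρ = 5.06 × 0.65849 = 3.3320 kg/m³.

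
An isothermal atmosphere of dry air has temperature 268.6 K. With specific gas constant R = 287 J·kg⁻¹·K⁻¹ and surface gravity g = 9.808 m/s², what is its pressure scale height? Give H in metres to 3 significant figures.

The scale height of an isothermal atmosphere is H = RT/g.
H = 287 × 268.6 / 9.808 = 77088/9.808 = 7859.7 m.

H ≈ 7860 m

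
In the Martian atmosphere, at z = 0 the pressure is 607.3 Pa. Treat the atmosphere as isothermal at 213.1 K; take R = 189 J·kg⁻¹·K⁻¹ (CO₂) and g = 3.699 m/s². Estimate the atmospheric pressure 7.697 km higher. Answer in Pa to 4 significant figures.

P ≈ 299.5 Pa

Scale height: H = RT/g = 189 × 213.1 / 3.699 = 10888 m.
Barometric formula: P = P₀ exp(−z/H).
z/H = 7697.0/10888 = 0.70693; exp(−0.70693) = 0.49316.
P = 607.3 × 0.49316 = 299.50 Pa.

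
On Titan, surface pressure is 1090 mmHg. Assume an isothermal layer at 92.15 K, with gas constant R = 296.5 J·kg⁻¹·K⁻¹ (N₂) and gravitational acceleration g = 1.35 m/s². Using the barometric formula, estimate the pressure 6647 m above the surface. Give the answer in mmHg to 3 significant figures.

Scale height: H = RT/g = 296.5 × 92.15 / 1.35 = 20239 m.
Barometric formula: P = P₀ exp(−z/H).
z/H = 6647.0/20239 = 0.32843; exp(−0.32843) = 0.72005.
P = 1090 × 0.72005 = 784.85 mmHg.

P ≈ 785 mmHg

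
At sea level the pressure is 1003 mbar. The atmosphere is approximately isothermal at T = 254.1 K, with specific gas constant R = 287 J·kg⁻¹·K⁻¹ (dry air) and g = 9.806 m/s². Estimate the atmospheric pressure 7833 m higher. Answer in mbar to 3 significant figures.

P ≈ 350 mbar

Scale height: H = RT/g = 287 × 254.1 / 9.806 = 7436.9 m.
Barometric formula: P = P₀ exp(−z/H).
z/H = 7833.0/7436.9 = 1.0533; exp(−1.0533) = 0.34878.
P = 1003 × 0.34878 = 349.83 mbar.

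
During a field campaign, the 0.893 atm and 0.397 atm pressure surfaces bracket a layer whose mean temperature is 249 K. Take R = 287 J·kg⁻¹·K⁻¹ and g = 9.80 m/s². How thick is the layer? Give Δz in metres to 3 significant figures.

Hypsometric equation: Δz = (R T̄/g) ln(P₁/P₂).
R T̄/g = 287 × 249 / 9.80 = 7292.1 m.
ln(0.893/0.397) = ln(2.2494) = 0.81066.
Δz = 7292.1 × 0.81066 = 5911.4 m.

Δz ≈ 5910 m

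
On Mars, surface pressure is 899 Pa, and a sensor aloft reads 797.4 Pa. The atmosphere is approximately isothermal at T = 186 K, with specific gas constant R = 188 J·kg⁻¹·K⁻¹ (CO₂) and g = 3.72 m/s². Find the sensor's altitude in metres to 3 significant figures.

z ≈ 1130 m

Scale height: H = RT/g = 188 × 186 / 3.72 = 9400.0 m.
Invert the barometric formula: z = H ln(P₀/P).
P₀/P = 899/797.4 = 1.1274; ln(1.1274) = 0.11991.
z = 9400.0 × 0.11991 = 1127.2 m.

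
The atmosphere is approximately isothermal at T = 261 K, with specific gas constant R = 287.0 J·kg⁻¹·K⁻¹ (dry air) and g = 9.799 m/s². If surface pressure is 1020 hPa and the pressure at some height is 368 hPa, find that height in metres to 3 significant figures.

z ≈ 7790 m

Scale height: H = RT/g = 287.0 × 261 / 9.799 = 7644.4 m.
Invert the barometric formula: z = H ln(P₀/P).
P₀/P = 1020/368 = 2.7717; ln(2.7717) = 1.0195.
z = 7644.4 × 1.0195 = 7793.5 m.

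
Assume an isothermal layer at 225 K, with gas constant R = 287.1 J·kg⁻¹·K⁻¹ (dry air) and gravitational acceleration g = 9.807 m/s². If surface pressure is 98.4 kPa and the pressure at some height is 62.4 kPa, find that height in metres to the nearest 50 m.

Scale height: H = RT/g = 287.1 × 225 / 9.807 = 6586.9 m.
Invert the barometric formula: z = H ln(P₀/P).
P₀/P = 98.4/62.4 = 1.5769; ln(1.5769) = 0.45546.
z = 6586.9 × 0.45546 = 3000.1 m.

z ≈ 3000 m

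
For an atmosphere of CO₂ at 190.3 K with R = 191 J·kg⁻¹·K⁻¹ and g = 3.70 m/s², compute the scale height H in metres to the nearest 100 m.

H ≈ 9800 m

The scale height of an isothermal atmosphere is H = RT/g.
H = 191 × 190.3 / 3.70 = 36347/3.70 = 9823.5 m.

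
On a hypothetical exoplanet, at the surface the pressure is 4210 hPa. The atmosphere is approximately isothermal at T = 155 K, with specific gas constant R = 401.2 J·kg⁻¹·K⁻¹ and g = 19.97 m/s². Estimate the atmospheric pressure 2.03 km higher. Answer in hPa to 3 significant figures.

P ≈ 2190 hPa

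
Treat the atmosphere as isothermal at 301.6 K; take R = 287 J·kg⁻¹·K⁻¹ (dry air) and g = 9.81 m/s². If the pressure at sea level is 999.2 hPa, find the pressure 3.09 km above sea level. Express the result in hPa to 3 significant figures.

Scale height: H = RT/g = 287 × 301.6 / 9.81 = 8823.6 m.
Barometric formula: P = P₀ exp(−z/H).
z/H = 3090.0/8823.6 = 0.35020; exp(−0.35020) = 0.70455.
P = 999.2 × 0.70455 = 703.99 hPa.

P ≈ 704 hPa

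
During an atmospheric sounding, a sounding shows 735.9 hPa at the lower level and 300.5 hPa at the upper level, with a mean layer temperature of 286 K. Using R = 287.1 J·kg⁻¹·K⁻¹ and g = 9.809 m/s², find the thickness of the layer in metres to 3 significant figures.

Hypsometric equation: Δz = (R T̄/g) ln(P₁/P₂).
R T̄/g = 287.1 × 286 / 9.809 = 8370.9 m.
ln(735.9/300.5) = ln(2.4489) = 0.89564.
Δz = 8370.9 × 0.89564 = 7497.3 m.

Δz ≈ 7500 m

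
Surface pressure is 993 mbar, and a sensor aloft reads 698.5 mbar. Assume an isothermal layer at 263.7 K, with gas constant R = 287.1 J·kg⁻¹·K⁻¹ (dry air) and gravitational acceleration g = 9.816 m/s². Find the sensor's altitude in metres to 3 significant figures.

z ≈ 2710 m

Scale height: H = RT/g = 287.1 × 263.7 / 9.816 = 7712.7 m.
Invert the barometric formula: z = H ln(P₀/P).
P₀/P = 993/698.5 = 1.4216; ln(1.4216) = 0.35178.
z = 7712.7 × 0.35178 = 2713.2 m.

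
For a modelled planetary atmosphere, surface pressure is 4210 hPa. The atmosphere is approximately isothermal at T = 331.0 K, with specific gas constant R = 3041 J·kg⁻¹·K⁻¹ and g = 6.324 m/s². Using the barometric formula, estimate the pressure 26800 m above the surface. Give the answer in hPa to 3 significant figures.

P ≈ 3560 hPa

Scale height: H = RT/g = 3041 × 331.0 / 6.324 = 159170 m.
Barometric formula: P = P₀ exp(−z/H).
z/H = 26800/159170 = 0.16837; exp(−0.16837) = 0.84504.
P = 4210 × 0.84504 = 3557.6 hPa.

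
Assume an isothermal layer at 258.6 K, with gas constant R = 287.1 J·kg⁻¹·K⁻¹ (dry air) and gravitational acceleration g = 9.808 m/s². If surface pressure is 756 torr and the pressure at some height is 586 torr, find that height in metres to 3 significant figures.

Scale height: H = RT/g = 287.1 × 258.6 / 9.808 = 7569.7 m.
Invert the barometric formula: z = H ln(P₀/P).
P₀/P = 756/586 = 1.2901; ln(1.2901) = 0.25472.
z = 7569.7 × 0.25472 = 1928.2 m.

z ≈ 1930 m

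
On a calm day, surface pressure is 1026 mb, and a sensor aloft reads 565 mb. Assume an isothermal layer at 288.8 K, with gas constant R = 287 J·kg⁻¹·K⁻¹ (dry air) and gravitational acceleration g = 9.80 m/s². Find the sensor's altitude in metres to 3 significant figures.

z ≈ 5050 m

Scale height: H = RT/g = 287 × 288.8 / 9.80 = 8457.7 m.
Invert the barometric formula: z = H ln(P₀/P).
P₀/P = 1026/565 = 1.8159; ln(1.8159) = 0.59658.
z = 8457.7 × 0.59658 = 5045.7 m.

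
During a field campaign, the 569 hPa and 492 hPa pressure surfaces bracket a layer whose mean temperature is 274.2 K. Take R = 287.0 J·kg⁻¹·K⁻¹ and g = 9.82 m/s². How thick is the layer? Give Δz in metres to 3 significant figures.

Δz ≈ 1170 m

Hypsometric equation: Δz = (R T̄/g) ln(P₁/P₂).
R T̄/g = 287.0 × 274.2 / 9.82 = 8013.8 m.
ln(569/492) = ln(1.1565) = 0.14540.
Δz = 8013.8 × 0.14540 = 1165.2 m.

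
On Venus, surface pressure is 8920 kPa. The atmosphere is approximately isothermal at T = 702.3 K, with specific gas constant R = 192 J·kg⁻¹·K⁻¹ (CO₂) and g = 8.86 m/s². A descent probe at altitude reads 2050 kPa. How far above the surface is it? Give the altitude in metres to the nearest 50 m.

z ≈ 22400 m

Scale height: H = RT/g = 192 × 702.3 / 8.86 = 15219 m.
Invert the barometric formula: z = H ln(P₀/P).
P₀/P = 8920/2050 = 4.3512; ln(4.3512) = 1.4705.
z = 15219 × 1.4705 = 22380 m.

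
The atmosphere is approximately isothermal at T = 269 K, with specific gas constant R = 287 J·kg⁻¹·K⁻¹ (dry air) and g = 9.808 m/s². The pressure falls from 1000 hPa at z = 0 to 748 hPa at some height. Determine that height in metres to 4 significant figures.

Scale height: H = RT/g = 287 × 269 / 9.808 = 7871.4 m.
Invert the barometric formula: z = H ln(P₀/P).
P₀/P = 1000/748 = 1.3369; ln(1.3369) = 0.29035.
z = 7871.4 × 0.29035 = 2285.5 m.

z ≈ 2285 m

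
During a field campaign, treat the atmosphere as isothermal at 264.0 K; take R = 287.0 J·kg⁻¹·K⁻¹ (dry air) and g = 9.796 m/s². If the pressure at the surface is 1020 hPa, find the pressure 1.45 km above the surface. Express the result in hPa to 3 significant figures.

Scale height: H = RT/g = 287.0 × 264.0 / 9.796 = 7734.6 m.
Barometric formula: P = P₀ exp(−z/H).
z/H = 1450.0/7734.6 = 0.18747; exp(−0.18747) = 0.82905.
P = 1020 × 0.82905 = 845.63 hPa.

P ≈ 846 hPa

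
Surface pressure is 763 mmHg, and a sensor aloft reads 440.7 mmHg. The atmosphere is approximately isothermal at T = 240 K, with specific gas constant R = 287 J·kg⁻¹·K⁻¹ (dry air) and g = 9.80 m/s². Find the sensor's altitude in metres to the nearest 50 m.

Scale height: H = RT/g = 287 × 240 / 9.80 = 7028.6 m.
Invert the barometric formula: z = H ln(P₀/P).
P₀/P = 763/440.7 = 1.7313; ln(1.7313) = 0.54887.
z = 7028.6 × 0.54887 = 3857.8 m.

z ≈ 3850 m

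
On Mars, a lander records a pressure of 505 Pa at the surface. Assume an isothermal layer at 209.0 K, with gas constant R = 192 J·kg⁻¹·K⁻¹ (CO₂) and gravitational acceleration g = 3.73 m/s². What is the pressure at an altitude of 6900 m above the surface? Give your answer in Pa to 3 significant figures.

Scale height: H = RT/g = 192 × 209.0 / 3.73 = 10758 m.
Barometric formula: P = P₀ exp(−z/H).
z/H = 6900.0/10758 = 0.64138; exp(−0.64138) = 0.52657.
P = 505 × 0.52657 = 265.92 Pa.

P ≈ 266 Pa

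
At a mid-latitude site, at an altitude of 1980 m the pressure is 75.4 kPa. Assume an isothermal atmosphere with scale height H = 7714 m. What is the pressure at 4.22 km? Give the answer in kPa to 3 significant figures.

P ≈ 56.4 kPa

Between two levels, P₂ = P₁ exp(−Δz/H) with Δz = z₂ − z₁.
Δz = 4220.0 − 1980.0 = 2240.0 m; Δz/H = 2240.0/7714.0 = 0.29038.
P₂ = 75.4 × exp(−0.29038) = 75.4 × 0.74798 = 56.398 kPa.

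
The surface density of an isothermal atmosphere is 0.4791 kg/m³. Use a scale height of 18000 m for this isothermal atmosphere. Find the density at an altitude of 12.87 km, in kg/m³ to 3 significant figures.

In an isothermal atmosphere, density decays like pressure: ρ = ρ₀ exp(−z/H).
z/H = 12870/18000 = 0.71500; exp(−0.71500) = 0.48919.
ρ = 0.4791 × 0.48919 = 0.23437 kg/m³.

ρ ≈ 0.234 kg/m³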